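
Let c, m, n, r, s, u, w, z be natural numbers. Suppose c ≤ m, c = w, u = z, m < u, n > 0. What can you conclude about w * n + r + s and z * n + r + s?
w * n + r + s < z * n + r + s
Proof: From c ≤ m and m < u, c < u. From u = z, c < z. Since c = w, w < z. Since n > 0, w * n < z * n. Then w * n + r < z * n + r. Then w * n + r + s < z * n + r + s.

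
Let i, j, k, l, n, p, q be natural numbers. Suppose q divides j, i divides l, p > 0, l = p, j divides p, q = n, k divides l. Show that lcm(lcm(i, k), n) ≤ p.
From i divides l and k divides l, lcm(i, k) divides l. l = p, so lcm(i, k) divides p. Since q divides j and j divides p, q divides p. q = n, so n divides p. lcm(i, k) divides p, so lcm(lcm(i, k), n) divides p. Since p > 0, lcm(lcm(i, k), n) ≤ p.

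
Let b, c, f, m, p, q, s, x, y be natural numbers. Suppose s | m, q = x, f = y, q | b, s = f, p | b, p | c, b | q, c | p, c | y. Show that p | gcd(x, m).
b | q and q | b, so b = q. Since q = x, b = x. Since p | b, p | x. Since c | p and p | c, c = p. c | y, so p | y. s = f and f = y, hence s = y. Since s | m, y | m. p | y, so p | m. Since p | x, p | gcd(x, m).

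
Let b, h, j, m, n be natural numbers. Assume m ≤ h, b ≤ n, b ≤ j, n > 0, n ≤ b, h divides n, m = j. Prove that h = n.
Because h divides n and n > 0, h ≤ n. b ≤ n and n ≤ b, therefore b = n. Because m = j and m ≤ h, j ≤ h. b ≤ j, so b ≤ h. b = n, so n ≤ h. h ≤ n, so h = n.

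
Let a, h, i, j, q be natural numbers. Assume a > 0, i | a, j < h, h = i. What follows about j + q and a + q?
j + q < a + q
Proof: h = i and j < h, thus j < i. From i | a and a > 0, i ≤ a. Since j < i, j < a. Then j + q < a + q.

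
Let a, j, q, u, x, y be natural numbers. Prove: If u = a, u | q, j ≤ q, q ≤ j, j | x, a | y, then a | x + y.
Because u = a and u | q, a | q. j ≤ q and q ≤ j, therefore j = q. From j | x, q | x. a | q, so a | x. a | y, so a | x + y.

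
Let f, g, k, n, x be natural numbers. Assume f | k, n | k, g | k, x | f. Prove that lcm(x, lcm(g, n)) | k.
Since x | f and f | k, x | k. g | k and n | k, thus lcm(g, n) | k. x | k, so lcm(x, lcm(g, n)) | k.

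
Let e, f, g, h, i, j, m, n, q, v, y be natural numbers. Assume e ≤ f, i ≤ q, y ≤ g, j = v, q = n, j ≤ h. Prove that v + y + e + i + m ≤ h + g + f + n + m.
j = v and j ≤ h, thus v ≤ h. y ≤ g and e ≤ f, so y + e ≤ g + f. q = n and i ≤ q, hence i ≤ n. Since y + e ≤ g + f, y + e + i ≤ g + f + n. Since v ≤ h, v + y + e + i ≤ h + g + f + n. Then v + y + e + i + m ≤ h + g + f + n + m.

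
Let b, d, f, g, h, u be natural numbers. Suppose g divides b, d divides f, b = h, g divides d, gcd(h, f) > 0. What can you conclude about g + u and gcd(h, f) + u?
g + u ≤ gcd(h, f) + u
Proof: From b = h and g divides b, g divides h. From g divides d and d divides f, g divides f. g divides h, so g divides gcd(h, f). Since gcd(h, f) > 0, g ≤ gcd(h, f). Then g + u ≤ gcd(h, f) + u.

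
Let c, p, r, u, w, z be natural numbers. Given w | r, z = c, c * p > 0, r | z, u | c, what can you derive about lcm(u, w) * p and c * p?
lcm(u, w) * p ≤ c * p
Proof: z = c and r | z, thus r | c. w | r, so w | c. u | c, so lcm(u, w) | c. Then lcm(u, w) * p | c * p. Since c * p > 0, lcm(u, w) * p ≤ c * p.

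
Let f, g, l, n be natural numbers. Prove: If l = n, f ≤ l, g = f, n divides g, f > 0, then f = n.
Since l = n and f ≤ l, f ≤ n. g = f and n divides g, therefore n divides f. f > 0, so n ≤ f. f ≤ n, so f = n.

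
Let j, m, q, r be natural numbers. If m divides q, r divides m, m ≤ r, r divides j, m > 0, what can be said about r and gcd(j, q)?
r divides gcd(j, q)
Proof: r divides m and m > 0, hence r ≤ m. m ≤ r, so m = r. Since m divides q, r divides q. r divides j, so r divides gcd(j, q).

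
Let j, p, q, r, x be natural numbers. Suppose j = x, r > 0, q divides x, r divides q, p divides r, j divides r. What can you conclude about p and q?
p ≤ q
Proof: Because j = x and j divides r, x divides r. Because q divides x, q divides r. r divides q, so r = q. p divides r and r > 0, therefore p ≤ r. r = q, so p ≤ q.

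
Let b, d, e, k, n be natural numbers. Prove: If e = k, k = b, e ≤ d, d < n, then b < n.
e = k and k = b, therefore e = b. e ≤ d and d < n, therefore e < n. e = b, so b < n.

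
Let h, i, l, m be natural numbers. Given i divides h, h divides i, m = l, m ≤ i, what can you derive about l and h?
l ≤ h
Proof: From i divides h and h divides i, i = h. m = l and m ≤ i, thus l ≤ i. Since i = h, l ≤ h.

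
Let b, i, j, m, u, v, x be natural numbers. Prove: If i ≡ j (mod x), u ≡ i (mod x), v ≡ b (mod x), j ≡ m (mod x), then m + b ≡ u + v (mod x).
u ≡ i (mod x) and i ≡ j (mod x), so u ≡ j (mod x). j ≡ m (mod x), so u ≡ m (mod x). Combined with v ≡ b (mod x), by adding congruences, u + v ≡ m + b (mod x). Then m + b ≡ u + v (mod x).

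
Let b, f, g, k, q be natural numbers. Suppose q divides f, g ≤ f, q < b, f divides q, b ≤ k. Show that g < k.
Because q divides f and f divides q, q = f. Because q < b, f < b. b ≤ k, so f < k. Since g ≤ f, g < k.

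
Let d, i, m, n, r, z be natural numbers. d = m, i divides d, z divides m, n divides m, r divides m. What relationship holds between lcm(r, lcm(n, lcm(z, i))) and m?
lcm(r, lcm(n, lcm(z, i))) divides m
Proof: Since d = m and i divides d, i divides m. Since z divides m, lcm(z, i) divides m. n divides m, so lcm(n, lcm(z, i)) divides m. Since r divides m, lcm(r, lcm(n, lcm(z, i))) divides m.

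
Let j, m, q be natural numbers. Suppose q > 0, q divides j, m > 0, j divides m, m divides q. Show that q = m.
Since m divides q and q > 0, m ≤ q. q divides j and j divides m, hence q divides m. Since m > 0, q ≤ m. Since m ≤ q, m = q. Then q = m.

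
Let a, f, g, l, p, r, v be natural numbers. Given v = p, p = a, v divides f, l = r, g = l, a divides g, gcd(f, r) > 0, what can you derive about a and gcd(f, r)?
a ≤ gcd(f, r)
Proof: Since v = p and p = a, v = a. v divides f, so a divides f. g = l and a divides g, so a divides l. Because l = r, a divides r. Because a divides f, a divides gcd(f, r). Since gcd(f, r) > 0, a ≤ gcd(f, r).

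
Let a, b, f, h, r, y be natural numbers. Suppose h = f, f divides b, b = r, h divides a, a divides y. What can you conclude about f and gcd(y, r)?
f divides gcd(y, r)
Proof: h = f and h divides a, therefore f divides a. Since a divides y, f divides y. From b = r and f divides b, f divides r. Since f divides y, f divides gcd(y, r).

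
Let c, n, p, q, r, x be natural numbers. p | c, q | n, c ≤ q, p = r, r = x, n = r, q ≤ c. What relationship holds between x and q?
x = q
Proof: Because n = r and q | n, q | r. c ≤ q and q ≤ c, therefore c = q. Because p = r and p | c, r | c. c = q, so r | q. q | r, so q = r. r = x, so q = x. Then x = q.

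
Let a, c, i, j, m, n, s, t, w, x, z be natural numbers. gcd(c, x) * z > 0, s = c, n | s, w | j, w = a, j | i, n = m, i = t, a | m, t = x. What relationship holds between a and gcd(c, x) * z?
a ≤ gcd(c, x) * z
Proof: n = m and n | s, hence m | s. a | m, so a | s. s = c, so a | c. w = a and w | j, thus a | j. i = t and j | i, thus j | t. t = x, so j | x. Because a | j, a | x. a | c, so a | gcd(c, x). Then a | gcd(c, x) * z. gcd(c, x) * z > 0, so a ≤ gcd(c, x) * z.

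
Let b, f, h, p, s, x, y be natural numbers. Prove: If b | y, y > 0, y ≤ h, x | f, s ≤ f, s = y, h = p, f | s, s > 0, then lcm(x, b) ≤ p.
f | s and s > 0, thus f ≤ s. s ≤ f, so f = s. Since s = y, f = y. x | f, so x | y. b | y, so lcm(x, b) | y. Because y > 0, lcm(x, b) ≤ y. y ≤ h, so lcm(x, b) ≤ h. h = p, so lcm(x, b) ≤ p.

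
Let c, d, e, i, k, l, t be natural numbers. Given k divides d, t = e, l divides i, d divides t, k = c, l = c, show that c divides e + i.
k = c and k divides d, so c divides d. t = e and d divides t, therefore d divides e. Since c divides d, c divides e. l = c and l divides i, so c divides i. c divides e, so c divides e + i.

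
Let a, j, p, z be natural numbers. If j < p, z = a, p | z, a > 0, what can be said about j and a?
j < a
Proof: z = a and p | z, so p | a. a > 0, so p ≤ a. Since j < p, j < a.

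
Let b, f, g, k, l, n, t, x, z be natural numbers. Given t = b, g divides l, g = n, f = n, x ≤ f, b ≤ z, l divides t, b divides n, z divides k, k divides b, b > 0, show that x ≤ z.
g divides l and l divides t, thus g divides t. Because t = b, g divides b. Since g = n, n divides b. b divides n, so n = b. Because z divides k and k divides b, z divides b. From b > 0, z ≤ b. Since b ≤ z, b = z. n = b, so n = z. f = n and x ≤ f, hence x ≤ n. Since n = z, x ≤ z.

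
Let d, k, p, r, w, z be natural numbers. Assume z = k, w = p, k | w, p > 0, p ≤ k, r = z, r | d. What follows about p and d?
p | d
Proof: From w = p and k | w, k | p. Since p > 0, k ≤ p. p ≤ k, so k = p. z = k, so z = p. Because r = z and r | d, z | d. Since z = p, p | d.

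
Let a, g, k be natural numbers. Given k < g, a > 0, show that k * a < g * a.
From k < g and a > 0, by multiplying by a positive, k * a < g * a.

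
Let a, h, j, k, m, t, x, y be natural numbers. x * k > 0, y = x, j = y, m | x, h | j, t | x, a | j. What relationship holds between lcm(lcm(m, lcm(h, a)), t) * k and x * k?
lcm(lcm(m, lcm(h, a)), t) * k ≤ x * k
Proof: j = y and y = x, so j = x. h | j and a | j, thus lcm(h, a) | j. Since j = x, lcm(h, a) | x. Since m | x, lcm(m, lcm(h, a)) | x. From t | x, lcm(lcm(m, lcm(h, a)), t) | x. Then lcm(lcm(m, lcm(h, a)), t) * k | x * k. Since x * k > 0, lcm(lcm(m, lcm(h, a)), t) * k ≤ x * k.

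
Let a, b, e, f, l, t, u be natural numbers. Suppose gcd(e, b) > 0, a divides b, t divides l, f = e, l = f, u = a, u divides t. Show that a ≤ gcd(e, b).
Since u = a and u divides t, a divides t. From l = f and f = e, l = e. Since t divides l, t divides e. a divides t, so a divides e. a divides b, so a divides gcd(e, b). From gcd(e, b) > 0, a ≤ gcd(e, b).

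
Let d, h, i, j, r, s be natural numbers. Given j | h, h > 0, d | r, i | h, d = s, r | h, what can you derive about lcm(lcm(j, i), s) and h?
lcm(lcm(j, i), s) ≤ h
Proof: From j | h and i | h, lcm(j, i) | h. Because d = s and d | r, s | r. r | h, so s | h. lcm(j, i) | h, so lcm(lcm(j, i), s) | h. Since h > 0, lcm(lcm(j, i), s) ≤ h.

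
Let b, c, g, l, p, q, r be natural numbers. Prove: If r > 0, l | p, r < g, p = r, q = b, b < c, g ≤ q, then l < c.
p = r and l | p, thus l | r. Because r > 0, l ≤ r. From r < g and g ≤ q, r < q. q = b, so r < b. b < c, so r < c. Since l ≤ r, l < c.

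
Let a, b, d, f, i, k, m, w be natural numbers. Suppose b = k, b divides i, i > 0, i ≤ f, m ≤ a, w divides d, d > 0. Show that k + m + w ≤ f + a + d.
b divides i and i > 0, hence b ≤ i. b = k, so k ≤ i. i ≤ f, so k ≤ f. w divides d and d > 0, hence w ≤ d. m ≤ a, so m + w ≤ a + d. k ≤ f, so k + m + w ≤ f + a + d.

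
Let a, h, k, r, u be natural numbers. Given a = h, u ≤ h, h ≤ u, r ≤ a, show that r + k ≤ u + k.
h ≤ u and u ≤ h, so h = u. a = h, so a = u. r ≤ a, so r ≤ u. Then r + k ≤ u + k.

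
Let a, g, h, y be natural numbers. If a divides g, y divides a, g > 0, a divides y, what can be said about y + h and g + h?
y + h ≤ g + h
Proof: a divides y and y divides a, thus a = y. From a divides g and g > 0, a ≤ g. a = y, so y ≤ g. Then y + h ≤ g + h.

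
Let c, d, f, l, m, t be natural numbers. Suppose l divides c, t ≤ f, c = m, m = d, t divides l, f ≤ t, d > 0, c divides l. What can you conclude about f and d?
f ≤ d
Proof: Because t ≤ f and f ≤ t, t = f. l divides c and c divides l, so l = c. c = m and m = d, thus c = d. l = c, so l = d. t divides l, so t divides d. d > 0, so t ≤ d. t = f, so f ≤ d.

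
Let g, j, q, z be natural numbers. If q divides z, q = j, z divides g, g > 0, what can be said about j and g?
j ≤ g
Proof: q divides z and z divides g, therefore q divides g. Since g > 0, q ≤ g. q = j, so j ≤ g.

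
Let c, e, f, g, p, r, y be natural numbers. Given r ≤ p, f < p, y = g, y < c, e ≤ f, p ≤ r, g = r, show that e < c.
From r ≤ p and p ≤ r, r = p. y = g and g = r, hence y = r. Since y < c, r < c. Since r = p, p < c. Because f < p, f < c. Since e ≤ f, e < c.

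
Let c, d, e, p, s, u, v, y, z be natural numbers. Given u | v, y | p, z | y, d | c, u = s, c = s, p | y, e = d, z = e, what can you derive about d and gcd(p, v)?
d | gcd(p, v)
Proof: Since y | p and p | y, y = p. z = e and z | y, so e | y. Since e = d, d | y. y = p, so d | p. c = s and d | c, thus d | s. u = s and u | v, thus s | v. Since d | s, d | v. d | p, so d | gcd(p, v).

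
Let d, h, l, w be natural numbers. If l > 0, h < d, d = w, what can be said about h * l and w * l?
h * l < w * l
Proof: From d = w and h < d, h < w. Because l > 0, by multiplying by a positive, h * l < w * l.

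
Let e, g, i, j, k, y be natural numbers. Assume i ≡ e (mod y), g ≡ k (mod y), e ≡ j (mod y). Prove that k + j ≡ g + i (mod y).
i ≡ e (mod y) and e ≡ j (mod y), thus i ≡ j (mod y). Combining with g ≡ k (mod y), by adding congruences, g + i ≡ k + j (mod y). Then k + j ≡ g + i (mod y).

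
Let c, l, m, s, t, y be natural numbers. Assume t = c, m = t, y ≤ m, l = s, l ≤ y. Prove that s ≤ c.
l = s and l ≤ y, thus s ≤ y. Since m = t and y ≤ m, y ≤ t. Since s ≤ y, s ≤ t. t = c, so s ≤ c.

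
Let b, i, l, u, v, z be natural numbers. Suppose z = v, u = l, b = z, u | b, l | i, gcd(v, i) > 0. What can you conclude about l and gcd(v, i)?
l ≤ gcd(v, i)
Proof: From b = z and u | b, u | z. Since u = l, l | z. z = v, so l | v. Since l | i, l | gcd(v, i). Since gcd(v, i) > 0, l ≤ gcd(v, i).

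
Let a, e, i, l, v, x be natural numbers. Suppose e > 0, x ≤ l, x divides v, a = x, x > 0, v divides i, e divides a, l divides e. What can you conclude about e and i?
e divides i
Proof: l divides e and e > 0, so l ≤ e. From x ≤ l, x ≤ e. Because a = x and e divides a, e divides x. Since x > 0, e ≤ x. Because x ≤ e, x = e. Since x divides v and v divides i, x divides i. Since x = e, e divides i.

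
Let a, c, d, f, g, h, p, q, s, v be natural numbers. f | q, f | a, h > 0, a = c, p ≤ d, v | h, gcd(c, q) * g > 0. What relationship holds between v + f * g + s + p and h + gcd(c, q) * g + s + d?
v + f * g + s + p ≤ h + gcd(c, q) * g + s + d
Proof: v | h and h > 0, thus v ≤ h. Because a = c and f | a, f | c. Since f | q, f | gcd(c, q). Then f * g | gcd(c, q) * g. Since gcd(c, q) * g > 0, f * g ≤ gcd(c, q) * g. Then f * g + s ≤ gcd(c, q) * g + s. v ≤ h, so v + f * g + s ≤ h + gcd(c, q) * g + s. Since p ≤ d, v + f * g + s + p ≤ h + gcd(c, q) * g + s + d.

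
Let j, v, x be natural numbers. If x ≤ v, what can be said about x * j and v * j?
x * j ≤ v * j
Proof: Since x ≤ v, by multiplying by a non-negative, x * j ≤ v * j.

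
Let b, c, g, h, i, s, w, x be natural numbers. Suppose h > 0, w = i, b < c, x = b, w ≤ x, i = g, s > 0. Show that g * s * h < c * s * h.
x = b and w ≤ x, therefore w ≤ b. Since b < c, w < c. w = i, so i < c. i = g, so g < c. Since s > 0, by multiplying by a positive, g * s < c * s. Since h > 0, by multiplying by a positive, g * s * h < c * s * h.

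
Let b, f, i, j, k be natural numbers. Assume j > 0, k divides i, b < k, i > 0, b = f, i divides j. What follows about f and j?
f < j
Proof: Because b = f and b < k, f < k. k divides i and i > 0, therefore k ≤ i. Because f < k, f < i. i divides j and j > 0, so i ≤ j. f < i, so f < j.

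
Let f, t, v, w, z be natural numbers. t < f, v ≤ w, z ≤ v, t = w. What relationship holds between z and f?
z < f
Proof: z ≤ v and v ≤ w, hence z ≤ w. Because t = w and t < f, w < f. Since z ≤ w, z < f.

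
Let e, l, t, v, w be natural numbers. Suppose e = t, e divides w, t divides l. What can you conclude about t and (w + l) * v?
t divides (w + l) * v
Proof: e = t and e divides w, thus t divides w. t divides l, so t divides w + l. Then t divides (w + l) * v.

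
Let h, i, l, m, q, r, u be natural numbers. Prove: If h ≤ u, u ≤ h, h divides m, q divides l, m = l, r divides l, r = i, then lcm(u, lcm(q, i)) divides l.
h ≤ u and u ≤ h, hence h = u. m = l and h divides m, so h divides l. Since h = u, u divides l. Because r = i and r divides l, i divides l. q divides l, so lcm(q, i) divides l. Since u divides l, lcm(u, lcm(q, i)) divides l.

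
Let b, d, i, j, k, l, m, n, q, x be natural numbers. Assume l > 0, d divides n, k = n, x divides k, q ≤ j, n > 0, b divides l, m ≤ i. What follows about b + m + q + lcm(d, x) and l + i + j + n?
b + m + q + lcm(d, x) ≤ l + i + j + n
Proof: From b divides l and l > 0, b ≤ l. m ≤ i and q ≤ j, so m + q ≤ i + j. From k = n and x divides k, x divides n. d divides n, so lcm(d, x) divides n. Since n > 0, lcm(d, x) ≤ n. m + q ≤ i + j, so m + q + lcm(d, x) ≤ i + j + n. Since b ≤ l, b + m + q + lcm(d, x) ≤ l + i + j + n.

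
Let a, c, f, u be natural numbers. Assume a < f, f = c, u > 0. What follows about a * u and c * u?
a * u < c * u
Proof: f = c and a < f, so a < c. u > 0, so a * u < c * u.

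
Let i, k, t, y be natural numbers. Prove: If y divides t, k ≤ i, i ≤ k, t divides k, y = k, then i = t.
Because i ≤ k and k ≤ i, i = k. y = k and y divides t, thus k divides t. t divides k, so k = t. Since i = k, i = t.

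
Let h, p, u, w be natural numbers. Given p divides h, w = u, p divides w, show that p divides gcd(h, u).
w = u and p divides w, so p divides u. p divides h, so p divides gcd(h, u).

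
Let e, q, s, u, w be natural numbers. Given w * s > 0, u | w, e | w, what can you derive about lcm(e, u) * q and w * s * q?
lcm(e, u) * q ≤ w * s * q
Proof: From e | w and u | w, lcm(e, u) | w. Then lcm(e, u) | w * s. w * s > 0, so lcm(e, u) ≤ w * s. Then lcm(e, u) * q ≤ w * s * q.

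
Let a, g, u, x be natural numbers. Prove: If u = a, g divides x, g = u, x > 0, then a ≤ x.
g = u and u = a, thus g = a. g divides x and x > 0, therefore g ≤ x. Since g = a, a ≤ x.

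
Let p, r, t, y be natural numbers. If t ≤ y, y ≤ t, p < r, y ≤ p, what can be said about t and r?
t < r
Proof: Because y ≤ t and t ≤ y, y = t. Because y ≤ p and p < r, y < r. y = t, so t < r.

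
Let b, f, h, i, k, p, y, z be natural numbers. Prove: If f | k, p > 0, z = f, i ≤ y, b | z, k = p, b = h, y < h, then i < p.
i ≤ y and y < h, therefore i < h. z = f and b | z, thus b | f. From f | k, b | k. k = p, so b | p. b = h, so h | p. p > 0, so h ≤ p. i < h, so i < p.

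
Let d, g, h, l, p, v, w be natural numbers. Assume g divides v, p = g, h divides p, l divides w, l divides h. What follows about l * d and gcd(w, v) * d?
l * d divides gcd(w, v) * d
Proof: Since p = g and h divides p, h divides g. l divides h, so l divides g. g divides v, so l divides v. l divides w, so l divides gcd(w, v). Then l * d divides gcd(w, v) * d.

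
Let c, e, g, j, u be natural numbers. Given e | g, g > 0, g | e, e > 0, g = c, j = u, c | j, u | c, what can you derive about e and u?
e = u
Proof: e | g and g > 0, so e ≤ g. Since g | e and e > 0, g ≤ e. Since e ≤ g, e = g. Since g = c, e = c. j = u and c | j, so c | u. Since u | c, c = u. e = c, so e = u.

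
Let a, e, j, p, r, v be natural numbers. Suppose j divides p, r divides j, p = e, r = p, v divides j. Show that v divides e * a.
r = p and r divides j, so p divides j. Since j divides p, j = p. p = e, so j = e. v divides j, so v divides e. Then v divides e * a.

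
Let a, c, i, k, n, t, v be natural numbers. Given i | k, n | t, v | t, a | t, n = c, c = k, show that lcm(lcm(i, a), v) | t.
n = c and c = k, therefore n = k. Since n | t, k | t. i | k, so i | t. Since a | t, lcm(i, a) | t. Since v | t, lcm(lcm(i, a), v) | t.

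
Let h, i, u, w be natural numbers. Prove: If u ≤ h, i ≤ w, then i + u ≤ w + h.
Because i ≤ w and u ≤ h, by adding inequalities, i + u ≤ w + h.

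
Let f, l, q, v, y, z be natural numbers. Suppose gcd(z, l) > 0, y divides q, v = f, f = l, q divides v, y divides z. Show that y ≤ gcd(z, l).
v = f and f = l, thus v = l. Because y divides q and q divides v, y divides v. Since v = l, y divides l. Because y divides z, y divides gcd(z, l). gcd(z, l) > 0, so y ≤ gcd(z, l).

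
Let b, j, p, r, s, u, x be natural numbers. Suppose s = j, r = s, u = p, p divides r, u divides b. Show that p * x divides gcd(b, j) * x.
u = p and u divides b, hence p divides b. r = s and p divides r, hence p divides s. Since s = j, p divides j. From p divides b, p divides gcd(b, j). Then p * x divides gcd(b, j) * x.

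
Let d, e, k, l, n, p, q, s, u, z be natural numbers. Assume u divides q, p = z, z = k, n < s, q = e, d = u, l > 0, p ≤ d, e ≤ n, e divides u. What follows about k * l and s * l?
k * l < s * l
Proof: Since p = z and z = k, p = k. p ≤ d, so k ≤ d. d = u, so k ≤ u. q = e and u divides q, so u divides e. Since e divides u, e = u. e ≤ n and n < s, therefore e < s. Because e = u, u < s. k ≤ u, so k < s. Since l > 0, by multiplying by a positive, k * l < s * l.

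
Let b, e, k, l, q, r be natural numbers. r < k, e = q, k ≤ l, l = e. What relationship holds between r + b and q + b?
r + b < q + b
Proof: Because l = e and e = q, l = q. r < k and k ≤ l, hence r < l. l = q, so r < q. Then r + b < q + b.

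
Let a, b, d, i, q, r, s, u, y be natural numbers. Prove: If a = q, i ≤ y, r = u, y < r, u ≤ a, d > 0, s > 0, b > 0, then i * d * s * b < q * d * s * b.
r = u and y < r, thus y < u. i ≤ y, so i < u. u ≤ a, so i < a. Since a = q, i < q. Since d > 0, i * d < q * d. s > 0, so i * d * s < q * d * s. Since b > 0, i * d * s * b < q * d * s * b.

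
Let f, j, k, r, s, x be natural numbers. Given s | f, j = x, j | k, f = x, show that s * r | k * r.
Since f = x and s | f, s | x. Because j = x and j | k, x | k. Since s | x, s | k. Then s * r | k * r.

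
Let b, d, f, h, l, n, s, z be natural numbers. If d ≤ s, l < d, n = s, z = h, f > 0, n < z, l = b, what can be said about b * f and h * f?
b * f < h * f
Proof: l = b and l < d, so b < d. Since d ≤ s, b < s. n = s and n < z, hence s < z. Since z = h, s < h. b < s, so b < h. Since f > 0, by multiplying by a positive, b * f < h * f.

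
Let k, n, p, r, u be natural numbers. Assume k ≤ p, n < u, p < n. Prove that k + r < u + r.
Because p < n and n < u, p < u. From k ≤ p, k < u. Then k + r < u + r.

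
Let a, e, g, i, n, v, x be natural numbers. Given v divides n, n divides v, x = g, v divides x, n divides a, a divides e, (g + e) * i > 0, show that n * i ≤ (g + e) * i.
v divides n and n divides v, so v = n. x = g and v divides x, therefore v divides g. Since v = n, n divides g. From n divides a and a divides e, n divides e. n divides g, so n divides g + e. Then n * i divides (g + e) * i. From (g + e) * i > 0, n * i ≤ (g + e) * i.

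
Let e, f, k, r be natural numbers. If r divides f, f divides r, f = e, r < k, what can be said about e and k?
e < k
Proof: r divides f and f divides r, thus r = f. Since f = e, r = e. r < k, so e < k.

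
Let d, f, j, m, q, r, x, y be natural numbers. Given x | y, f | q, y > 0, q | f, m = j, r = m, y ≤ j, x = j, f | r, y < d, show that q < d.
r = m and m = j, thus r = j. x = j and x | y, therefore j | y. y > 0, so j ≤ y. y ≤ j, so j = y. r = j, so r = y. Since f | q and q | f, f = q. Since f | r, q | r. Since r = y, q | y. Since y > 0, q ≤ y. y < d, so q < d.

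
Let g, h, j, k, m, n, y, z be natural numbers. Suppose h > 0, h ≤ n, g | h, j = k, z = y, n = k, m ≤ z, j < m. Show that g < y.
g | h and h > 0, hence g ≤ h. n = k and h ≤ n, thus h ≤ k. Since g ≤ h, g ≤ k. j = k and j < m, therefore k < m. Since m ≤ z, k < z. From z = y, k < y. From g ≤ k, g < y.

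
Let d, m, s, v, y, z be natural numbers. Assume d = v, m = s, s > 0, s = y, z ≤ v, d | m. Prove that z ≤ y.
m = s and d | m, therefore d | s. s > 0, so d ≤ s. d = v, so v ≤ s. s = y, so v ≤ y. From z ≤ v, z ≤ y.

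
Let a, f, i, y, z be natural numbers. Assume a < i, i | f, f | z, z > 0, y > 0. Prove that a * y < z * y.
Since i | f and f | z, i | z. Since z > 0, i ≤ z. a < i, so a < z. From y > 0, a * y < z * y.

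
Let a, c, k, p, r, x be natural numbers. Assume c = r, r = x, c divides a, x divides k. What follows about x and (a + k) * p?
x divides (a + k) * p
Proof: c = r and r = x, therefore c = x. Since c divides a, x divides a. Since x divides k, x divides a + k. Then x divides (a + k) * p.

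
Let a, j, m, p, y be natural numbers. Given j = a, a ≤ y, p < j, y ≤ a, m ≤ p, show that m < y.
a ≤ y and y ≤ a, thus a = y. j = a, so j = y. p < j, so p < y. m ≤ p, so m < y.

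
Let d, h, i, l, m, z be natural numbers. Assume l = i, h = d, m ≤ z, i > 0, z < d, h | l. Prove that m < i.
m ≤ z and z < d, so m < d. Since l = i and h | l, h | i. h = d, so d | i. i > 0, so d ≤ i. m < d, so m < i.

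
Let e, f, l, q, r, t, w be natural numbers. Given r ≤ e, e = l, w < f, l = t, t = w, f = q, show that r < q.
e = l and l = t, therefore e = t. Since t = w, e = w. r ≤ e, so r ≤ w. f = q and w < f, so w < q. Since r ≤ w, r < q.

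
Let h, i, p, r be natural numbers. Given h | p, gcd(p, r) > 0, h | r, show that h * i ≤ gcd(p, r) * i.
Because h | p and h | r, h | gcd(p, r). gcd(p, r) > 0, so h ≤ gcd(p, r). Then h * i ≤ gcd(p, r) * i.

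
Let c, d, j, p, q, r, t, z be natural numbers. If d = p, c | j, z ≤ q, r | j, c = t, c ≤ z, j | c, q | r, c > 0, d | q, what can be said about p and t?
p | t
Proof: Because j | c and c | j, j = c. From q | r and r | j, q | j. Since j = c, q | c. c > 0, so q ≤ c. From c ≤ z and z ≤ q, c ≤ q. Since q ≤ c, q = c. c = t, so q = t. d = p and d | q, hence p | q. Since q = t, p | t.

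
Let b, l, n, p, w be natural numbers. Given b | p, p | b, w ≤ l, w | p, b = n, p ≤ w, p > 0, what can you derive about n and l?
n ≤ l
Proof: p | b and b | p, so p = b. b = n, so p = n. w | p and p > 0, hence w ≤ p. Since p ≤ w, w = p. Since w ≤ l, p ≤ l. Since p = n, n ≤ l.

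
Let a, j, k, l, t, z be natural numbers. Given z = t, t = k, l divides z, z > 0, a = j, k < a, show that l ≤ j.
z = t and t = k, therefore z = k. l divides z and z > 0, thus l ≤ z. z = k, so l ≤ k. a = j and k < a, hence k < j. l ≤ k, so l < j. Then l ≤ j.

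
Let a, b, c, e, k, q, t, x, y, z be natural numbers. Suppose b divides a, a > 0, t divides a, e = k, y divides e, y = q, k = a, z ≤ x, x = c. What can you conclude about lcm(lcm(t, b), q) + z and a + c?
lcm(lcm(t, b), q) + z ≤ a + c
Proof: t divides a and b divides a, thus lcm(t, b) divides a. From e = k and k = a, e = a. y = q and y divides e, thus q divides e. e = a, so q divides a. Since lcm(t, b) divides a, lcm(lcm(t, b), q) divides a. Since a > 0, lcm(lcm(t, b), q) ≤ a. x = c and z ≤ x, hence z ≤ c. lcm(lcm(t, b), q) ≤ a, so lcm(lcm(t, b), q) + z ≤ a + c.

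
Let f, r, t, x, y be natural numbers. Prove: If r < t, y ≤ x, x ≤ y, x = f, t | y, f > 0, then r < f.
y ≤ x and x ≤ y, hence y = x. x = f, so y = f. t | y, so t | f. Since f > 0, t ≤ f. Since r < t, r < f.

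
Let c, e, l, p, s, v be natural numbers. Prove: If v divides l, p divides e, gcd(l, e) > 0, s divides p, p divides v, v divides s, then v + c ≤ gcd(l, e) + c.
From v divides s and s divides p, v divides p. From p divides v, p = v. Since p divides e, v divides e. v divides l, so v divides gcd(l, e). Since gcd(l, e) > 0, v ≤ gcd(l, e). Then v + c ≤ gcd(l, e) + c.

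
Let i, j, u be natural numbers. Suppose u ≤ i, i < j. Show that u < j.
u ≤ i and i < j. By transitivity, u < j.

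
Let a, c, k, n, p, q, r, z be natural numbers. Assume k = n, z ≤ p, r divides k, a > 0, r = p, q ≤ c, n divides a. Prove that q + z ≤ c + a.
k = n and r divides k, hence r divides n. n divides a, so r divides a. r = p, so p divides a. Since a > 0, p ≤ a. From z ≤ p, z ≤ a. q ≤ c, so q + z ≤ c + a.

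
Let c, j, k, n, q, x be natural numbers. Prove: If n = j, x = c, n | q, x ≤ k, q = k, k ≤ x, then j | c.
k ≤ x and x ≤ k, therefore k = x. Since q = k, q = x. From x = c, q = c. Since n = j and n | q, j | q. q = c, so j | c.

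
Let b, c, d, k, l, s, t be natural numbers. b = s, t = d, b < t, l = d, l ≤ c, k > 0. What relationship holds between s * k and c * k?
s * k < c * k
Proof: t = d and b < t, therefore b < d. Because b = s, s < d. l = d and l ≤ c, thus d ≤ c. Since s < d, s < c. Since k > 0, by multiplying by a positive, s * k < c * k.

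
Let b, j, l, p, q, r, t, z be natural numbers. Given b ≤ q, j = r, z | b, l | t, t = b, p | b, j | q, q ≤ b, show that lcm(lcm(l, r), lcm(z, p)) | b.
t = b and l | t, thus l | b. From q ≤ b and b ≤ q, q = b. j = r and j | q, thus r | q. q = b, so r | b. l | b, so lcm(l, r) | b. Because z | b and p | b, lcm(z, p) | b. Because lcm(l, r) | b, lcm(lcm(l, r), lcm(z, p)) | b.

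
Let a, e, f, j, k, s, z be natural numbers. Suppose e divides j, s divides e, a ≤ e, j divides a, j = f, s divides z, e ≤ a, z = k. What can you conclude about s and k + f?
s divides k + f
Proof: From z = k and s divides z, s divides k. a ≤ e and e ≤ a, hence a = e. Because j divides a, j divides e. e divides j, so e = j. j = f, so e = f. s divides e, so s divides f. s divides k, so s divides k + f.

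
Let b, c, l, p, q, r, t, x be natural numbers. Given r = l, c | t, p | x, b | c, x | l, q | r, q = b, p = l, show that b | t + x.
From b | c and c | t, b | t. From p = l and p | x, l | x. Since x | l, l = x. q = b and q | r, thus b | r. Because r = l, b | l. l = x, so b | x. b | t, so b | t + x.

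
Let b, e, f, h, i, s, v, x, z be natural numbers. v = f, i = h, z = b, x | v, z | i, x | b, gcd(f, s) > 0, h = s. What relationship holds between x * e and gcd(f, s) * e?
x * e ≤ gcd(f, s) * e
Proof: From v = f and x | v, x | f. i = h and h = s, thus i = s. From z = b and z | i, b | i. Because i = s, b | s. Because x | b, x | s. x | f, so x | gcd(f, s). Because gcd(f, s) > 0, x ≤ gcd(f, s). Then x * e ≤ gcd(f, s) * e.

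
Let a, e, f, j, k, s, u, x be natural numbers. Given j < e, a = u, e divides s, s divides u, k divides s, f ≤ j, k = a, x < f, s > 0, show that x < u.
From k = a and a = u, k = u. Since k divides s, u divides s. s divides u, so s = u. e divides s and s > 0, so e ≤ s. From j < e, j < s. Since f ≤ j, f < s. x < f, so x < s. s = u, so x < u.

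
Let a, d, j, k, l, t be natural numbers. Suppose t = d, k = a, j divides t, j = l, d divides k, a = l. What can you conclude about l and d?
l = d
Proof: j = l and j divides t, hence l divides t. From t = d, l divides d. Because k = a and a = l, k = l. Since d divides k, d divides l. Because l divides d, l = d.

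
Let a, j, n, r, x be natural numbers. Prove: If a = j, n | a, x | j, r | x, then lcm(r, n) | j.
r | x and x | j, thus r | j. Since a = j and n | a, n | j. r | j, so lcm(r, n) | j.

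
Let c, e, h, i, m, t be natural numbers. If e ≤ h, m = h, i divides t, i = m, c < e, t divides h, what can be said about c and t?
c < t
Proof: Because i = m and m = h, i = h. Since i divides t, h divides t. Since t divides h, h = t. Because c < e and e ≤ h, c < h. Because h = t, c < t.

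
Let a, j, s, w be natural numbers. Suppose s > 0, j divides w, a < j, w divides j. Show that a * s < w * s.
j divides w and w divides j, so j = w. Because a < j, a < w. Since s > 0, by multiplying by a positive, a * s < w * s.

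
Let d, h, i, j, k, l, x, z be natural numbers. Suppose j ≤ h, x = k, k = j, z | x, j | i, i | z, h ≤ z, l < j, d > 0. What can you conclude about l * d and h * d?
l * d < h * d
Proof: From x = k and k = j, x = j. Since z | x, z | j. From j | i and i | z, j | z. Since z | j, z = j. h ≤ z, so h ≤ j. j ≤ h, so j = h. l < j, so l < h. Since d > 0, l * d < h * d.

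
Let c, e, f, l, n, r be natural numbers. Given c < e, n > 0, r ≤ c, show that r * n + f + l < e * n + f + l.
Because r ≤ c and c < e, r < e. Because n > 0, by multiplying by a positive, r * n < e * n. Then r * n + f < e * n + f. Then r * n + f + l < e * n + f + l.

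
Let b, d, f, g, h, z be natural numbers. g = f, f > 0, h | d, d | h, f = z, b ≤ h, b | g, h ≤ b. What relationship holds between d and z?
d ≤ z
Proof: b ≤ h and h ≤ b, so b = h. h | d and d | h, hence h = d. From b = h, b = d. g = f and b | g, so b | f. From f > 0, b ≤ f. f = z, so b ≤ z. b = d, so d ≤ z.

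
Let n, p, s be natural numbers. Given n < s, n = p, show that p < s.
n = p and n < s. By substitution, p < s.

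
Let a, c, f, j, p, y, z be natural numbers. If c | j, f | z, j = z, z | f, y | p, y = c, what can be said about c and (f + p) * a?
c | (f + p) * a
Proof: z | f and f | z, thus z = f. Since j = z, j = f. Since c | j, c | f. From y = c and y | p, c | p. Since c | f, c | f + p. Then c | (f + p) * a.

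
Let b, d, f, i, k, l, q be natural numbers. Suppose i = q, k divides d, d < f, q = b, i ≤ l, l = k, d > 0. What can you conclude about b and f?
b < f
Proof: i = q and q = b, so i = b. l = k and i ≤ l, therefore i ≤ k. k divides d and d > 0, hence k ≤ d. d < f, so k < f. Since i ≤ k, i < f. Since i = b, b < f.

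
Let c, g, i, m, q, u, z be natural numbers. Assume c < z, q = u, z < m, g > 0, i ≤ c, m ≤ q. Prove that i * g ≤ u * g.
Since z < m and m ≤ q, z < q. Since c < z, c < q. Since i ≤ c, i < q. Since q = u, i < u. Combining with g > 0, by multiplying by a positive, i * g < u * g. Then i * g ≤ u * g.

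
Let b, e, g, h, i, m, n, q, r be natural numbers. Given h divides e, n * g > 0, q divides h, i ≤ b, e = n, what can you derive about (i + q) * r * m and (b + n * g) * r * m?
(i + q) * r * m ≤ (b + n * g) * r * m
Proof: From q divides h and h divides e, q divides e. e = n, so q divides n. Then q divides n * g. Since n * g > 0, q ≤ n * g. Since i ≤ b, i + q ≤ b + n * g. By multiplying by a non-negative, (i + q) * r ≤ (b + n * g) * r. By multiplying by a non-negative, (i + q) * r * m ≤ (b + n * g) * r * m.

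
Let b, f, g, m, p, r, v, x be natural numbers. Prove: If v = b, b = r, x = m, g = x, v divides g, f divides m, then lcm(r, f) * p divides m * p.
From v = b and b = r, v = r. g = x and v divides g, so v divides x. Since x = m, v divides m. v = r, so r divides m. f divides m, so lcm(r, f) divides m. Then lcm(r, f) * p divides m * p.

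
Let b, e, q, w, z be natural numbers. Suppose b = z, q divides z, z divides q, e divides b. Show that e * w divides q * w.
z divides q and q divides z, thus z = q. b = z, so b = q. e divides b, so e divides q. Then e * w divides q * w.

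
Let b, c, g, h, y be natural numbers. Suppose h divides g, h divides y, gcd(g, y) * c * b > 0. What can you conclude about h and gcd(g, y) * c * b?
h ≤ gcd(g, y) * c * b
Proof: h divides g and h divides y, thus h divides gcd(g, y). Then h divides gcd(g, y) * c. Then h divides gcd(g, y) * c * b. gcd(g, y) * c * b > 0, so h ≤ gcd(g, y) * c * b.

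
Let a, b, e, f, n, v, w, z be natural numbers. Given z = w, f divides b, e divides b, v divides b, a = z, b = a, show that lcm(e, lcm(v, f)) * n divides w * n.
a = z and z = w, so a = w. v divides b and f divides b, hence lcm(v, f) divides b. Since e divides b, lcm(e, lcm(v, f)) divides b. Since b = a, lcm(e, lcm(v, f)) divides a. Since a = w, lcm(e, lcm(v, f)) divides w. Then lcm(e, lcm(v, f)) * n divides w * n.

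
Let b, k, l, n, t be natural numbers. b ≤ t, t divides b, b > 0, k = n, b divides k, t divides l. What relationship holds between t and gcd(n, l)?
t divides gcd(n, l)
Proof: t divides b and b > 0, hence t ≤ b. Since b ≤ t, b = t. k = n and b divides k, thus b divides n. Since b = t, t divides n. t divides l, so t divides gcd(n, l).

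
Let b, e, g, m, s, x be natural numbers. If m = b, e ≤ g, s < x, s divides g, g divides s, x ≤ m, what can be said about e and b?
e < b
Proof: s divides g and g divides s, therefore s = g. Since s < x, g < x. x ≤ m, so g < m. Since m = b, g < b. Since e ≤ g, e < b.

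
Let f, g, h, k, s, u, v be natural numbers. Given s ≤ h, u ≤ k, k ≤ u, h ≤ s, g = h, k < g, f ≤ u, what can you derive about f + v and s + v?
f + v < s + v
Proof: From u ≤ k and k ≤ u, u = k. Because f ≤ u, f ≤ k. From h ≤ s and s ≤ h, h = s. g = h, so g = s. k < g, so k < s. Since f ≤ k, f < s. Then f + v < s + v.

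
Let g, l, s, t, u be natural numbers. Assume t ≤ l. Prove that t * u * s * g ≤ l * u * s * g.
t ≤ l. By multiplying by a non-negative, t * u ≤ l * u. By multiplying by a non-negative, t * u * s ≤ l * u * s. By multiplying by a non-negative, t * u * s * g ≤ l * u * s * g.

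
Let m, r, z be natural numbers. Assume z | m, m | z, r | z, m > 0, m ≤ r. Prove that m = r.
z | m and m | z, thus z = m. Since r | z, r | m. Since m > 0, r ≤ m. m ≤ r, so r = m. Then m = r.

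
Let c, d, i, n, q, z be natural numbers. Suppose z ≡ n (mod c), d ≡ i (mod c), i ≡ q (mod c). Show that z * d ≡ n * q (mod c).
Since d ≡ i (mod c) and i ≡ q (mod c), d ≡ q (mod c). Combining with z ≡ n (mod c), by multiplying congruences, z * d ≡ n * q (mod c).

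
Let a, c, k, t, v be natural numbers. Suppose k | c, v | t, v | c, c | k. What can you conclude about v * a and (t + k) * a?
v * a | (t + k) * a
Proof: Since c | k and k | c, c = k. Since v | c, v | k. Since v | t, v | t + k. Then v * a | (t + k) * a.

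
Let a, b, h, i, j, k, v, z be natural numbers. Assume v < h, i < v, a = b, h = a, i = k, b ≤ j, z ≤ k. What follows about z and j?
z < j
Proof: h = a and a = b, thus h = b. Because i < v and v < h, i < h. h = b, so i < b. b ≤ j, so i < j. Since i = k, k < j. z ≤ k, so z < j.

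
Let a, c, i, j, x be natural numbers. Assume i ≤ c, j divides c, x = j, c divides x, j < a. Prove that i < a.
Because x = j and c divides x, c divides j. Since j divides c, j = c. j < a, so c < a. Since i ≤ c, i < a.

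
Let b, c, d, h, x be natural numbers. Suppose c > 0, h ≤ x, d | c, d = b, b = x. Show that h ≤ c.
d = b and b = x, therefore d = x. d | c, so x | c. c > 0, so x ≤ c. h ≤ x, so h ≤ c.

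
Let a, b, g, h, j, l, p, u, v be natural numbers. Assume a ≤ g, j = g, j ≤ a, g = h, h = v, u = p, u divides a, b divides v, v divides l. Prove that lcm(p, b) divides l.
Because j = g and j ≤ a, g ≤ a. Since a ≤ g, a = g. Since g = h, a = h. h = v, so a = v. u = p and u divides a, thus p divides a. From a = v, p divides v. From b divides v, lcm(p, b) divides v. Since v divides l, lcm(p, b) divides l.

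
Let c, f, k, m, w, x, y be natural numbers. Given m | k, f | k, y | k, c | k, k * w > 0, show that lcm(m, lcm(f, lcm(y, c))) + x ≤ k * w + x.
y | k and c | k, so lcm(y, c) | k. f | k, so lcm(f, lcm(y, c)) | k. m | k, so lcm(m, lcm(f, lcm(y, c))) | k. Then lcm(m, lcm(f, lcm(y, c))) | k * w. Because k * w > 0, lcm(m, lcm(f, lcm(y, c))) ≤ k * w. Then lcm(m, lcm(f, lcm(y, c))) + x ≤ k * w + x.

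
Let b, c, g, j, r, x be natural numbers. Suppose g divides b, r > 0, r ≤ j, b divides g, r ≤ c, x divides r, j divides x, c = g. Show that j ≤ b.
g divides b and b divides g, so g = b. j divides x and x divides r, thus j divides r. r > 0, so j ≤ r. r ≤ j, so r = j. c = g and r ≤ c, so r ≤ g. r = j, so j ≤ g. Since g = b, j ≤ b.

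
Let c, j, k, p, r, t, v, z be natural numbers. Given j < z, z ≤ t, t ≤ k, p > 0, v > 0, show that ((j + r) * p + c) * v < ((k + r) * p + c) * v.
z ≤ t and t ≤ k, hence z ≤ k. From j < z, j < k. Then j + r < k + r. p > 0, so (j + r) * p < (k + r) * p. Then (j + r) * p + c < (k + r) * p + c. v > 0, so ((j + r) * p + c) * v < ((k + r) * p + c) * v.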